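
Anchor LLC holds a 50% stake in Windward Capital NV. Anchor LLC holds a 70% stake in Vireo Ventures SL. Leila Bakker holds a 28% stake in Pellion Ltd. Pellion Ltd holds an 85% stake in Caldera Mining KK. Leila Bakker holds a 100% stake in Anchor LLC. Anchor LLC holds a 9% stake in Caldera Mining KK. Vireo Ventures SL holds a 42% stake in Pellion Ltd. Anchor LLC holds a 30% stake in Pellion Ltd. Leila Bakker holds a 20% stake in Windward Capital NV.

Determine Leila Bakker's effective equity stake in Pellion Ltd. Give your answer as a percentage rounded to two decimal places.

87.40%

Leila reaches Pellion along 3 paths.
Via Anchor: 100% × 30% = 30%.
Via Anchor → Vireo: 100% × 70% × 42% = 29.4%.
Direct stake: 28% = 28%.
Total: 30% + 29.4% + 28% = 87.4%.
Rounded: 87.40%.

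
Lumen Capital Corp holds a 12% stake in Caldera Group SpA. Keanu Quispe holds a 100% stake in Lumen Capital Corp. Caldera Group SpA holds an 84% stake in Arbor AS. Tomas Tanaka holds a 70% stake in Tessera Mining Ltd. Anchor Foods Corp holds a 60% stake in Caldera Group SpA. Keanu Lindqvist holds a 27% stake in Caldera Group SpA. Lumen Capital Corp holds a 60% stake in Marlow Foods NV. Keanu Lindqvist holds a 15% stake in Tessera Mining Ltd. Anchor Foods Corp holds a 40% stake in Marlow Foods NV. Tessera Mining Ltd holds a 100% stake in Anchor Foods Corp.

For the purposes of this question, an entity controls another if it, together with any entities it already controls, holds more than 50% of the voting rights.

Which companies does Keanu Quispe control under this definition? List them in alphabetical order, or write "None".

Keanu Quispe holds 100% of Lumen, so Keanu Quispe controls Lumen.
Lumen holds 60% of Marlow, so Keanu Quispe controls Marlow.
No other company's threshold is met.

Lumen Capital Corp, Marlow Foods NV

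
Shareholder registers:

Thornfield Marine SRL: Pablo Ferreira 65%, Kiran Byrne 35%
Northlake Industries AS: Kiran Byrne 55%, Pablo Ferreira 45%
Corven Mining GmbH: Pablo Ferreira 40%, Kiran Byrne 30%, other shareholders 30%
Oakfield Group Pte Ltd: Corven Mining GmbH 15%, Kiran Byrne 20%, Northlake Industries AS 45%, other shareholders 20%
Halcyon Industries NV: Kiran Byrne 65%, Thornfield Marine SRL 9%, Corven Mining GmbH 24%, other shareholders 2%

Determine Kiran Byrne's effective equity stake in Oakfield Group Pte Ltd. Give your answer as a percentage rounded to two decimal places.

Kiran reaches Oakfield along 3 paths.
Via Corven: 30% × 15% = 4.5%.
Direct stake: 20% = 20%.
Via Northlake: 55% × 45% = 24.75%.
Total: 4.5% + 20% + 24.75% = 49.25%.

49.25%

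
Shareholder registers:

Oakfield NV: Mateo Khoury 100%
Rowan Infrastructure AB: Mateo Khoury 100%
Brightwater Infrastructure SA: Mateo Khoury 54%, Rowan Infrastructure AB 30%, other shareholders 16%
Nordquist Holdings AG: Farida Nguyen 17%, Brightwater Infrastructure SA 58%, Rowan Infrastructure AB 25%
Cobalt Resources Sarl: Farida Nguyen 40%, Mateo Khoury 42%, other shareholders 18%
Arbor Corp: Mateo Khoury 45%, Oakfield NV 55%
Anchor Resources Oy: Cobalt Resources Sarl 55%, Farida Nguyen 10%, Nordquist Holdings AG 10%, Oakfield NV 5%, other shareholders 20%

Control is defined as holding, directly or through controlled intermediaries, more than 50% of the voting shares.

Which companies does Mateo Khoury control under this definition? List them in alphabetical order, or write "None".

Arbor Corp, Brightwater Infrastructure SA, Nordquist Holdings AG, Oakfield NV, Rowan Infrastructure AB

Mateo holds 100% of Oakfield, so Mateo controls Oakfield.
Mateo holds 100% of Rowan, so Mateo controls Rowan.
Mateo and Rowan together hold 54% + 30% = 84% of Brightwater, so Mateo controls Brightwater.
Brightwater and Rowan together hold 58% + 25% = 83% of Nordquist, so Mateo controls Nordquist.
Mateo and Oakfield together hold 45% + 55% = 100% of Arbor, so Mateo controls Arbor.
No other company's threshold is met.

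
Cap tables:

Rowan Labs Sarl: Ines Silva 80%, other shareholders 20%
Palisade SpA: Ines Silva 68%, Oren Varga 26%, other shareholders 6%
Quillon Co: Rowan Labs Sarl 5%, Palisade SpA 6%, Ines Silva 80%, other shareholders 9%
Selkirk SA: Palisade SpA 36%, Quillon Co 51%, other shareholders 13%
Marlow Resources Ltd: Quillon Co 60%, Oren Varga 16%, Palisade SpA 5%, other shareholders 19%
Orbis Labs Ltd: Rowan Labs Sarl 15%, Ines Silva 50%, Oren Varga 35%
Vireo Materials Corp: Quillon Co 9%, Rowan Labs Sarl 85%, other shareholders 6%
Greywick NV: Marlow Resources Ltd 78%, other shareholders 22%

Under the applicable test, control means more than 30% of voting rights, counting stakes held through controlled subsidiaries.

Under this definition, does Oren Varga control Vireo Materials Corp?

Oren holds 35% of Orbis, so Oren controls Orbis.
Neither Oren nor any entity Oren controls holds any voting interest in Vireo.
So Oren does not control Vireo.

No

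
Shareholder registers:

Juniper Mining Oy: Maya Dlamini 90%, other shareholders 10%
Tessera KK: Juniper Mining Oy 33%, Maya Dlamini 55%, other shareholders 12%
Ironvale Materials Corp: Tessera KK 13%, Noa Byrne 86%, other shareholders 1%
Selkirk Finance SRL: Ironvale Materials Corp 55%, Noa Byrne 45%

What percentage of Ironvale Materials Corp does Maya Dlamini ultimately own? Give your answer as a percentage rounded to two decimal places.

11.01%

Maya reaches Ironvale along 2 paths.
Via Juniper → Tessera: 90% × 33% × 13% = 3.861%.
Via Tessera: 55% × 13% = 7.15%.
Total: 3.861% + 7.15% = 11.011%.
Rounded: 11.01%.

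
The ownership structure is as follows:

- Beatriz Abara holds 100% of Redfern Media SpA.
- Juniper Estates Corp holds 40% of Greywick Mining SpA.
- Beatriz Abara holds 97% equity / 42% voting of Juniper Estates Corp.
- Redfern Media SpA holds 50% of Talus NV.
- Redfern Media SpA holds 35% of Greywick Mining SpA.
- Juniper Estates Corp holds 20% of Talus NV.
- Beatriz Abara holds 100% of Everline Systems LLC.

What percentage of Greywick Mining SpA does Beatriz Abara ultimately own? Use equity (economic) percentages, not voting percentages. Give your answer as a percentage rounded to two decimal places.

Beatriz reaches Greywick along 2 paths.
Via Redfern: 100% × 35% = 35%.
Via Juniper: 97% × 40% = 38.8%.
Total: 35% + 38.8% = 73.8%.
Rounded: 73.80%.

73.80%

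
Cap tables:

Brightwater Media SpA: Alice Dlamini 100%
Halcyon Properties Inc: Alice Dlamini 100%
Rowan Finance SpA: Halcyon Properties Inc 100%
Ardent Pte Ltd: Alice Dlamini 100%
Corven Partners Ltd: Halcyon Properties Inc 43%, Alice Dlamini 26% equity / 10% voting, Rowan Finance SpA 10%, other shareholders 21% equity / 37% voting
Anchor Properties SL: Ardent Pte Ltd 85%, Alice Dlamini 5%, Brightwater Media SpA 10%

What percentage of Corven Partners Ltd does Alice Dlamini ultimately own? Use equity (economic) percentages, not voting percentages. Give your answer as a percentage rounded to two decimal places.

79.00%

Alice reaches Corven along 3 paths.
Via Halcyon: 100% × 43% = 43%.
Direct stake: 26% = 26%.
Via Halcyon → Rowan: 100% × 100% × 10% = 10%.
Total: 43% + 26% + 10% = 79%.
Rounded: 79.00%.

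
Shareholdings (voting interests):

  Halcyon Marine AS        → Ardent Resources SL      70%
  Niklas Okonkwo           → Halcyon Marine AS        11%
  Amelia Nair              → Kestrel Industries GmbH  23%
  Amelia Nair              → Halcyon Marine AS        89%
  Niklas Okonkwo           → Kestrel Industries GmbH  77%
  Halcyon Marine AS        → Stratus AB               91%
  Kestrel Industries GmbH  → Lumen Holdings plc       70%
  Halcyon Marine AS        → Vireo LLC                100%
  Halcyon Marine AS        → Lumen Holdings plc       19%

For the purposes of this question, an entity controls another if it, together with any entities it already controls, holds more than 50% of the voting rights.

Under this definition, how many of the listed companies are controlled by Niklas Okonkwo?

2

Niklas holds 77% of Kestrel, so Niklas controls Kestrel.
Kestrel holds 70% of Lumen, so Niklas controls Lumen.
No other company's threshold is met.
Niklas controls 2 companies.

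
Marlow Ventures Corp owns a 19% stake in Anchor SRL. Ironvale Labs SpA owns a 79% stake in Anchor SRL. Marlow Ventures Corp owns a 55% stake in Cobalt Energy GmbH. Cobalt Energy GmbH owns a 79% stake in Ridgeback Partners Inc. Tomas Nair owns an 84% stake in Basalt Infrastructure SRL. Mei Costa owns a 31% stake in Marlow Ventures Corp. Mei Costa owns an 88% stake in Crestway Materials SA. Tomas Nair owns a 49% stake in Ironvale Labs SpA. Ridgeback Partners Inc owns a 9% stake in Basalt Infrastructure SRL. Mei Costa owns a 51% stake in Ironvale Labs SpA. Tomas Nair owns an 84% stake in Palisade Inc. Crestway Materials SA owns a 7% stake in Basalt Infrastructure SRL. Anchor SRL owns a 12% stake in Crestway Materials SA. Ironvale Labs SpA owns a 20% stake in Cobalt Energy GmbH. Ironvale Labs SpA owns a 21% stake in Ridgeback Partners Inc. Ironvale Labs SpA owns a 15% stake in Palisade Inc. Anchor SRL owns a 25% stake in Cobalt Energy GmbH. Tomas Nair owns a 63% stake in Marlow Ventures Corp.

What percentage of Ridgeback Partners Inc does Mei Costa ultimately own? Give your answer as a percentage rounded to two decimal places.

Mei reaches Ridgeback along 5 paths.
Via Ironvale: 51% × 21% = 10.71%.
Via Ironvale → Anchor → Cobalt: 51% × 79% × 25% × 79% = 7.957275%.
Via Marlow → Anchor → Cobalt: 31% × 19% × 25% × 79% = 1.163275%.
Via Ironvale → Cobalt: 51% × 20% × 79% = 8.058%.
Via Marlow → Cobalt: 31% × 55% × 79% = 13.4695%.
Total: 10.71% + 7.957275% + 1.163275% + 8.058% + 13.4695% = 41.35805%.
Rounded: 41.36%.

41.36%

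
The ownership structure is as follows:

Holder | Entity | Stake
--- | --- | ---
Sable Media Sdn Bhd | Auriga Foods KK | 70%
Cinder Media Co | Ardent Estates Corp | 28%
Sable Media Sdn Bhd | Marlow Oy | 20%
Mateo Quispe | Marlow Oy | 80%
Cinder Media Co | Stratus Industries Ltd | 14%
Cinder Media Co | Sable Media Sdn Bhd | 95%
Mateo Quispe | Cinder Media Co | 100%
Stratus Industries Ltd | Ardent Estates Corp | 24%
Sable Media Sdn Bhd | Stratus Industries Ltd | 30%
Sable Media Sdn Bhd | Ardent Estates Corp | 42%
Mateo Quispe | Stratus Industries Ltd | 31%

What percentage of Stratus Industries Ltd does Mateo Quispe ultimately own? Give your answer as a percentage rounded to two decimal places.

73.50%

Mateo reaches Stratus along 3 paths.
Via Cinder → Sable: 100% × 95% × 30% = 28.5%.
Via Cinder: 100% × 14% = 14%.
Direct stake: 31% = 31%.
Total: 28.5% + 14% + 31% = 73.5%.
Rounded: 73.50%.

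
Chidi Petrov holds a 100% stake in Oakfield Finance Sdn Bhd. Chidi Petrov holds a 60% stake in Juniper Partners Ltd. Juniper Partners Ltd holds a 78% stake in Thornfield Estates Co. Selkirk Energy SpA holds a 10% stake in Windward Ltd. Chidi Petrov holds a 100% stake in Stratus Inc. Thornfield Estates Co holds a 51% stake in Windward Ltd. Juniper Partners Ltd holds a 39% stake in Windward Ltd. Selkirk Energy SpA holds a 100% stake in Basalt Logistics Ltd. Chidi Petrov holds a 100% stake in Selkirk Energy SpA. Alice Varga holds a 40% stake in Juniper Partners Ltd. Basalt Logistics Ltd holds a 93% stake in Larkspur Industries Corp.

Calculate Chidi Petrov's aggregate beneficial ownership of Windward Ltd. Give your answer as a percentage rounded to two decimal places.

Chidi reaches Windward along 3 paths.
Via Juniper → Thornfield: 60% × 78% × 51% = 23.868%.
Via Selkirk: 100% × 10% = 10%.
Via Juniper: 60% × 39% = 23.4%.
Total: 23.868% + 10% + 23.4% = 57.268%.
Rounded: 57.27%.

57.27%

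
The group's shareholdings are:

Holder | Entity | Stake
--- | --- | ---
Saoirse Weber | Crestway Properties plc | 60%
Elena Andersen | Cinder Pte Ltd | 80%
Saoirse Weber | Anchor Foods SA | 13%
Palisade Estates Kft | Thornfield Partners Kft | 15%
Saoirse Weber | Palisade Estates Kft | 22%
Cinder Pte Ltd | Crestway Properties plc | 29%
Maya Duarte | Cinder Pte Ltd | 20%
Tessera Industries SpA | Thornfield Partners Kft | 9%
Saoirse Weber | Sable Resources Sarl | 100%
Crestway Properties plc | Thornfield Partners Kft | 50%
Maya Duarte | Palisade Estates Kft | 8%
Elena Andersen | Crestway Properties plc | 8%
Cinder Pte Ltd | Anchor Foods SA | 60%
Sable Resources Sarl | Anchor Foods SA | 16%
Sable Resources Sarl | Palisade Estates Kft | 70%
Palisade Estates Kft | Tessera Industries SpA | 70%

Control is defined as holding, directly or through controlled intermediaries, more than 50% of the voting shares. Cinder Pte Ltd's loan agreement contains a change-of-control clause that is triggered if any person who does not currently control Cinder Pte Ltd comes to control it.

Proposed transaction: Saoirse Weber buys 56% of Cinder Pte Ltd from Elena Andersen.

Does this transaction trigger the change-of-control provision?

The purchase adds only to Saoirse's holdings (Elena's stake shrinks), so Saoirse is the only person who could newly come to control Cinder.
Saoirse holds 100% of Sable, so Saoirse controls Sable.
Saoirse and Sable together hold 22% + 70% = 92% of Palisade, so Saoirse controls Palisade.
Palisade holds 70% of Tessera, so Saoirse controls Tessera.
Saoirse holds 60% of Crestway, so Saoirse controls Crestway.
Tessera and Crestway and Palisade together hold 9% + 50% + 15% = 74% of Thornfield, so Saoirse controls Thornfield.
Neither Saoirse nor any entity Saoirse controls holds any voting interest in Cinder.
So before the transaction, Saoirse does not control Cinder.
After the purchase, Saoirse holds 56% of Cinder directly, and Elena's stake falls to 24%.
Saoirse holds 56% of Cinder, so Saoirse controls Cinder.
Saoirse did not control Cinder before and does after, so the clause is triggered.

Yes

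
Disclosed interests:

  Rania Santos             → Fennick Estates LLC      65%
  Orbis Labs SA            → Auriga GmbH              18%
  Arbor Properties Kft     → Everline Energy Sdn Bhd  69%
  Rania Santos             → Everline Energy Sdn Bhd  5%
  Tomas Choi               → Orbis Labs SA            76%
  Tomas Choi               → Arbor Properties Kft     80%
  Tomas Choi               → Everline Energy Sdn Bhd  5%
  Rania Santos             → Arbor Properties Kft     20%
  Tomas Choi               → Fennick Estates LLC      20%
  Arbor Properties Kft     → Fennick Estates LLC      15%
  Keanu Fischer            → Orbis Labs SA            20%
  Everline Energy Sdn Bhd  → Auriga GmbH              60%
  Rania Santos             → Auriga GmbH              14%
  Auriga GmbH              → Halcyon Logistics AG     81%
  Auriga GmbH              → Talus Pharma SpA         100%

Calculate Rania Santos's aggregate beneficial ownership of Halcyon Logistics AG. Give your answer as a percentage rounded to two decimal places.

Rania reaches Halcyon along 3 paths.
Via Everline → Auriga: 5% × 60% × 81% = 2.43%.
Via Arbor → Everline → Auriga: 20% × 69% × 60% × 81% = 6.7068%.
Via Auriga: 14% × 81% = 11.34%.
Total: 2.43% + 6.7068% + 11.34% = 20.4768%.
Rounded: 20.48%.

20.48%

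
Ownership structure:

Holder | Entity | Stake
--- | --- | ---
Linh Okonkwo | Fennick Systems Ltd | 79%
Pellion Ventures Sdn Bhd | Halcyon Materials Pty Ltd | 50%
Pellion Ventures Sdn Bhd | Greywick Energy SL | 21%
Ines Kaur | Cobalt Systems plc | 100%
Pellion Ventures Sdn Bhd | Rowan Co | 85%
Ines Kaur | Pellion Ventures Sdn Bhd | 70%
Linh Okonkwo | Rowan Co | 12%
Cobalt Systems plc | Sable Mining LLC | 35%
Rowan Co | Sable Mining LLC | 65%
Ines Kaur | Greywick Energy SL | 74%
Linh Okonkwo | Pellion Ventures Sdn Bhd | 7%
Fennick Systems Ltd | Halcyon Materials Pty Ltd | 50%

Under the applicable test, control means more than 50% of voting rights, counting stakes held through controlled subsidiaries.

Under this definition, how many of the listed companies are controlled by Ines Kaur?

Ines holds 70% of Pellion, so Ines controls Pellion.
Pellion holds 85% of Rowan, so Ines controls Rowan.
Ines holds 100% of Cobalt, so Ines controls Cobalt.
Ines and Pellion together hold 74% + 21% = 95% of Greywick, so Ines controls Greywick.
Cobalt and Rowan together hold 35% + 65% = 100% of Sable, so Ines controls Sable.
No other company's threshold is met.
Ines controls 5 companies.

5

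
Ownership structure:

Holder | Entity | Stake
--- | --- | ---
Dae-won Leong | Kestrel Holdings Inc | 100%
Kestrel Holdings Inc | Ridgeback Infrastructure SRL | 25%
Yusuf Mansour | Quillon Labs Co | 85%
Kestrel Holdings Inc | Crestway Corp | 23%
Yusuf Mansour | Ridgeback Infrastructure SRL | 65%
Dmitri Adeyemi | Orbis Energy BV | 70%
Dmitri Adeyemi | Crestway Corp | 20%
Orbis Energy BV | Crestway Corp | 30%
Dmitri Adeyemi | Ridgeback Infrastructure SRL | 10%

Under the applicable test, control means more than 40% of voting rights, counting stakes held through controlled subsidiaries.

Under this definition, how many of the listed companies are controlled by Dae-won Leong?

1

Dae-won holds 100% of Kestrel, so Dae-won controls Kestrel.
No other company's threshold is met.
Dae-won controls 1 company.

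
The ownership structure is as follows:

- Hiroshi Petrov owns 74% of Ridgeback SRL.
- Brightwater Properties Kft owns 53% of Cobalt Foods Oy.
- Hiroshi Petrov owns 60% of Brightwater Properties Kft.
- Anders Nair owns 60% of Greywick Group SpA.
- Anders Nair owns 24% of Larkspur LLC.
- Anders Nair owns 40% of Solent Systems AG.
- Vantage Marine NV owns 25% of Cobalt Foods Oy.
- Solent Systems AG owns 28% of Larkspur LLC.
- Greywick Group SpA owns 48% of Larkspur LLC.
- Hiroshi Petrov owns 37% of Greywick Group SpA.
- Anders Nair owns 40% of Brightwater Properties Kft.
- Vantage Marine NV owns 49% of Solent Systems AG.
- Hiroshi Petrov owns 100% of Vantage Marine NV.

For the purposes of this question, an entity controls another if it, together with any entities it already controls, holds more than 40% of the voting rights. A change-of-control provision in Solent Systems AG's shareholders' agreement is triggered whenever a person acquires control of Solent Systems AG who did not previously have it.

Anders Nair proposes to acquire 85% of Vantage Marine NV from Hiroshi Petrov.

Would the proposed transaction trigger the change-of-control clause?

Yes

The purchase adds only to Anders's holdings (Hiroshi's stake shrinks), so Anders is the only person who could newly come to control Solent.
Anders holds 60% of Greywick, so Anders controls Greywick.
Anders and Greywick together hold 24% + 48% = 72% of Larkspur, so Anders controls Larkspur.
In Solent, Anders's side holds only 40%, not > 40%.
So before the transaction, Anders does not control Solent.
After the purchase, Anders holds 85% of Vantage directly, and Hiroshi's stake falls to 15%.
Anders holds 85% of Vantage, so Anders controls Vantage.
Anders and Vantage together hold 40% + 49% = 89% of Solent, so Anders controls Solent.
Anders did not control Solent before and does after, so the clause is triggered.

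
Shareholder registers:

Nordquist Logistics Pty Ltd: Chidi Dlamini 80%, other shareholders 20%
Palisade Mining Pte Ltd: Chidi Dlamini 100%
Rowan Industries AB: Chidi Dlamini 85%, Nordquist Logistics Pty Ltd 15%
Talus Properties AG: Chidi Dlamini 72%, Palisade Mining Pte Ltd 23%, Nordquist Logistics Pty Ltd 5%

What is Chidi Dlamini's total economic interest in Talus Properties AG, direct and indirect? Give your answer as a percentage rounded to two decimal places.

99.00%

Chidi reaches Talus along 3 paths.
Direct stake: 72% = 72%.
Via Palisade: 100% × 23% = 23%.
Via Nordquist: 80% × 5% = 4%.
Total: 72% + 23% + 4% = 99%.
Rounded: 99.00%.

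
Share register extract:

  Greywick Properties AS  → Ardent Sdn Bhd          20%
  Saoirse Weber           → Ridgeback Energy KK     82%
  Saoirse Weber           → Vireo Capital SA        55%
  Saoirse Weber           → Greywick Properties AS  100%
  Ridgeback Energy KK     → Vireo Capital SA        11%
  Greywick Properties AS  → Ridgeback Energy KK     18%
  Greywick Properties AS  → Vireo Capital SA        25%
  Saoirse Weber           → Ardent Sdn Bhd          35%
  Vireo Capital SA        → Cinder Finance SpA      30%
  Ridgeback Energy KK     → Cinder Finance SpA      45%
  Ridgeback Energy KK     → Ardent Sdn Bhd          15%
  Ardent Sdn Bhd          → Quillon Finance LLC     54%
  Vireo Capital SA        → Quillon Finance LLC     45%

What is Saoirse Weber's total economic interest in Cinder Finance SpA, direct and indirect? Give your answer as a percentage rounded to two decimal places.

Saoirse reaches Cinder along 6 paths.
Via Ridgeback: 82% × 45% = 36.9%.
Via Greywick → Ridgeback: 100% × 18% × 45% = 8.1%.
Via Greywick → Vireo: 100% × 25% × 30% = 7.5%.
Via Vireo: 55% × 30% = 16.5%.
Via Ridgeback → Vireo: 82% × 11% × 30% = 2.706%.
Via Greywick → Ridgeback → Vireo: 100% × 18% × 11% × 30% = 0.594%.
Total: 36.9% + 8.1% + 7.5% + 16.5% + 2.706% + 0.594% = 72.3%.
Rounded: 72.30%.

72.30%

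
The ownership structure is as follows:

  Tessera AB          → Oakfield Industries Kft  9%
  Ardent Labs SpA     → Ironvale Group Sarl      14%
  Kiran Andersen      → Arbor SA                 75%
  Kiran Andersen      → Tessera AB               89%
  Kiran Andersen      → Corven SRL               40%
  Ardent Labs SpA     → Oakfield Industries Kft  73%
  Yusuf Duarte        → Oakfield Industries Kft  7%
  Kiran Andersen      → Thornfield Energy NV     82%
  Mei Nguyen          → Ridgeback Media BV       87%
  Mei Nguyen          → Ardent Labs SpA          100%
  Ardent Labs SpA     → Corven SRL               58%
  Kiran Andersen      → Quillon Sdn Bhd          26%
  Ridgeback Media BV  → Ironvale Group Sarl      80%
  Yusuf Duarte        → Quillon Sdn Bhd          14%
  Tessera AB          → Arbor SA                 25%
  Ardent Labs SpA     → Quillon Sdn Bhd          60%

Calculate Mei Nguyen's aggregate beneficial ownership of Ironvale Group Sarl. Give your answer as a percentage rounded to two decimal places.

Mei reaches Ironvale along 2 paths.
Via Ridgeback: 87% × 80% = 69.6%.
Via Ardent: 100% × 14% = 14%.
Total: 69.6% + 14% = 83.6%.
Rounded: 83.60%.

83.60%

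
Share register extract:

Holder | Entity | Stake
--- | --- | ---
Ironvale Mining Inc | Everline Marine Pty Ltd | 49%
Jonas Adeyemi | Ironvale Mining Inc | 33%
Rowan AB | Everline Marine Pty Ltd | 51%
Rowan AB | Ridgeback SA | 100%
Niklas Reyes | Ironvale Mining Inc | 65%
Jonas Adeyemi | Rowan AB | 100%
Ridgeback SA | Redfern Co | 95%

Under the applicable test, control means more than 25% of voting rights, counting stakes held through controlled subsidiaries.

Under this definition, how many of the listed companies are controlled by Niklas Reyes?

2

Niklas holds 65% of Ironvale, so Niklas controls Ironvale.
Ironvale holds 49% of Everline, so Niklas controls Everline.
No other company's threshold is met.
Niklas controls 2 companies.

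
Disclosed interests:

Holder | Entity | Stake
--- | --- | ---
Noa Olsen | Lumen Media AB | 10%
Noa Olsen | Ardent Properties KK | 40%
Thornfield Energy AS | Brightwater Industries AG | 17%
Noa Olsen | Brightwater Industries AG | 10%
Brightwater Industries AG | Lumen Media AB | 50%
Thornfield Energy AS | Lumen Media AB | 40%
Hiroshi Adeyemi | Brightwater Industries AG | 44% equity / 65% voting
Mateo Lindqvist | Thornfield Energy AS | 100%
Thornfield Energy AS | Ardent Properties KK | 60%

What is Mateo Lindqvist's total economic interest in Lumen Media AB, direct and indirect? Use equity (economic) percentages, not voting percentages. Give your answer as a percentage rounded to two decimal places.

Mateo reaches Lumen along 2 paths.
Via Thornfield: 100% × 40% = 40%.
Via Thornfield → Brightwater: 100% × 17% × 50% = 8.5%.
Total: 40% + 8.5% = 48.5%.
Rounded: 48.50%.

48.50%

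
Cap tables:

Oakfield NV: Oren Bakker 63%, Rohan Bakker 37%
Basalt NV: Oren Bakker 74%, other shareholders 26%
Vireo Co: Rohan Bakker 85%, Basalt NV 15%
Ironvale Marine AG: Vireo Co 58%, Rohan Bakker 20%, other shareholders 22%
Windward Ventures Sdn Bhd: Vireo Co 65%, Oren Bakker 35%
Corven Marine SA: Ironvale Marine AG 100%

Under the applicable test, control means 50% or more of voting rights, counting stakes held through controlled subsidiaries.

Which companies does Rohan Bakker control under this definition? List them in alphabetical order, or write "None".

Rohan holds 85% of Vireo, so Rohan controls Vireo.
Vireo and Rohan together hold 58% + 20% = 78% of Ironvale, so Rohan controls Ironvale.
Vireo holds 65% of Windward, so Rohan controls Windward.
Ironvale holds 100% of Corven, so Rohan controls Corven.
No other company's threshold is met.

Corven Marine SA, Ironvale Marine AG, Vireo Co, Windward Ventures Sdn Bhd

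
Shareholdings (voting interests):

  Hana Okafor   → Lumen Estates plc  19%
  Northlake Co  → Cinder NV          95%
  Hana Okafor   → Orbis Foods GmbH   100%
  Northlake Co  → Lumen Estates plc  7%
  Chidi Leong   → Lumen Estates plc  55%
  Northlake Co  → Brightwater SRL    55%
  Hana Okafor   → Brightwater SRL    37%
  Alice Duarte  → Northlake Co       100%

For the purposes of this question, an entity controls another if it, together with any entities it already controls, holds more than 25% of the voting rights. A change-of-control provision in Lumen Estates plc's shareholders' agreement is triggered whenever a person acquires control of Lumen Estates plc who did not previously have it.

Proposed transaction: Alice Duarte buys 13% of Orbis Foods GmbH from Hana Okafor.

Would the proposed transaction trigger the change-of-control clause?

No

The purchase adds only to Alice's holdings (Hana's stake shrinks), so Alice is the only person who could newly come to control Lumen.
Alice holds 100% of Northlake, so Alice controls Northlake.
Northlake holds 95% of Cinder, so Alice controls Cinder.
Northlake holds 55% of Brightwater, so Alice controls Brightwater.
In Lumen, Alice's side holds only 7%, not > 25%.
So before the transaction, Alice does not control Lumen.
After the purchase, Alice holds 13% of Orbis directly, and Hana's stake falls to 87%.
Alice's side now holds 13% of Orbis, not > 25%, so Alice still does not control Orbis.
After the transaction, Alice's side holds 7% of Lumen, not > 25%, so Alice still does not control Lumen.
No new person acquires control, so the clause is not triggered.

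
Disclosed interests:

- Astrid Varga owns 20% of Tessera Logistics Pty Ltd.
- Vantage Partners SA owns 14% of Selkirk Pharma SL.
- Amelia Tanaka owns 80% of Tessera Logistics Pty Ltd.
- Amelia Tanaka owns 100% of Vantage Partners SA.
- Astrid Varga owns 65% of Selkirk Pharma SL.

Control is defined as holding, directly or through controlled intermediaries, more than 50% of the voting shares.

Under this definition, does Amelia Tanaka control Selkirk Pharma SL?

No

Amelia holds 100% of Vantage, so Amelia controls Vantage.
Amelia holds 80% of Tessera, so Amelia controls Tessera.
In Selkirk, Amelia's side holds only 14%, not > 50%.
So Amelia does not control Selkirk.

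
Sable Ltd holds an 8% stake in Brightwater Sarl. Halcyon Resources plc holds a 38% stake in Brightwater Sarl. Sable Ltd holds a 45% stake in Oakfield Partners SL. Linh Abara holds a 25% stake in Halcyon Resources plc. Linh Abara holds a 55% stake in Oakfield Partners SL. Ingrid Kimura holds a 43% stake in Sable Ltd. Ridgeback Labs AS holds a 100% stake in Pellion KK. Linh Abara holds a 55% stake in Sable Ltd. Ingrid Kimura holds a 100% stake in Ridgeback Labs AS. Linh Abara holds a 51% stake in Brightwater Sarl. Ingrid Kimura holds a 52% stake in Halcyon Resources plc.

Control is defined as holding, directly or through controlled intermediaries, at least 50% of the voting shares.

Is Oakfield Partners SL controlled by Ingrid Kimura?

Ingrid holds 52% of Halcyon, so Ingrid controls Halcyon.
Ingrid holds 100% of Ridgeback, so Ingrid controls Ridgeback.
Ridgeback holds 100% of Pellion, so Ingrid controls Pellion.
Neither Ingrid nor any entity Ingrid controls holds any voting interest in Oakfield.
So Ingrid does not control Oakfield.

No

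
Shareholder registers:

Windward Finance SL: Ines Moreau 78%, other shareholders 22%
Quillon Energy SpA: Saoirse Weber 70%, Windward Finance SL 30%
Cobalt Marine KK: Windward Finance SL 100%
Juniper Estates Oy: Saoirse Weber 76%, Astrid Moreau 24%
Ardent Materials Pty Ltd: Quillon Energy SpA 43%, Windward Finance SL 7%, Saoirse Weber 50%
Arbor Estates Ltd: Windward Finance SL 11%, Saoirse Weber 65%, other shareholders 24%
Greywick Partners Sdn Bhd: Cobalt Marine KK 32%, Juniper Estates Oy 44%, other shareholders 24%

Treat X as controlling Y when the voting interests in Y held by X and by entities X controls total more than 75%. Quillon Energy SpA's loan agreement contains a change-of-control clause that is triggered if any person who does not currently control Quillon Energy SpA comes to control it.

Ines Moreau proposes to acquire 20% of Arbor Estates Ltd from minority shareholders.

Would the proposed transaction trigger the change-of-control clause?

No

The purchase changes only Ines's holdings, so Ines is the only person who could newly come to control Quillon.
Ines holds 78% of Windward, so Ines controls Windward.
Windward holds 100% of Cobalt, so Ines controls Cobalt.
In Quillon, Ines's side holds only 30%, not > 75%.
So before the transaction, Ines does not control Quillon.
After the purchase, Ines holds 20% of Arbor directly.
Ines's side now holds 11% + 20% = 31% of Arbor, not > 75%, so Ines still does not control Arbor.
After the transaction, Ines's side holds 30% of Quillon, not > 75%, so Ines still does not control Quillon.
No new person acquires control, so the clause is not triggered.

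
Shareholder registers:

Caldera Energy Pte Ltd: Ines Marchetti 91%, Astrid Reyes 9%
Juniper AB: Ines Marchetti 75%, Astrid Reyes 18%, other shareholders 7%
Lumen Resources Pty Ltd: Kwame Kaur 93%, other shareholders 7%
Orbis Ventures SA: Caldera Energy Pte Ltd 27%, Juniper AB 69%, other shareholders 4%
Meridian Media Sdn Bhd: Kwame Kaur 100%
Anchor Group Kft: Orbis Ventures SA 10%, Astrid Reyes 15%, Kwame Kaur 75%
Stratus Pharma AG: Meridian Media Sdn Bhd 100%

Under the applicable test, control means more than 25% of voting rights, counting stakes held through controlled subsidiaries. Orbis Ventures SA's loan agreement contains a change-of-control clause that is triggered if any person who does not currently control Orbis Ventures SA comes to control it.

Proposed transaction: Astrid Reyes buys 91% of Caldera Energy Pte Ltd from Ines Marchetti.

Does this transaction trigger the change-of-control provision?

The purchase adds only to Astrid's holdings (Ines's stake shrinks), so Astrid is the only person who could newly come to control Orbis.
Astrid's largest direct stake is 18% in Juniper, which does not meet the threshold, so Astrid controls no company.
Neither Astrid nor any entity Astrid controls holds any voting interest in Orbis.
So before the transaction, Astrid does not control Orbis.
After the purchase, Astrid's direct stake in Caldera rises to 9% + 91% = 100%, and Ines's stake falls to 0%.
Astrid holds 100% of Caldera, so Astrid controls Caldera.
Caldera holds 27% of Orbis, so Astrid controls Orbis.
Astrid did not control Orbis before and does after, so the clause is triggered.

Yes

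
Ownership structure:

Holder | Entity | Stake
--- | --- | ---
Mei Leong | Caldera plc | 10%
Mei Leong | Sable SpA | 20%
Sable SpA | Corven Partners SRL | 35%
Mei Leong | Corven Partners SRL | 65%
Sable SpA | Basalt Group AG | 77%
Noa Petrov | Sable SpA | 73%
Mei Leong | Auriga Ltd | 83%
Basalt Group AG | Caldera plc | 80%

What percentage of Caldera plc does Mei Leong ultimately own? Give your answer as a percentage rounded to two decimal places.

22.32%

Mei reaches Caldera along 2 paths.
Direct stake: 10% = 10%.
Via Sable → Basalt: 20% × 77% × 80% = 12.32%.
Total: 10% + 12.32% = 22.32%.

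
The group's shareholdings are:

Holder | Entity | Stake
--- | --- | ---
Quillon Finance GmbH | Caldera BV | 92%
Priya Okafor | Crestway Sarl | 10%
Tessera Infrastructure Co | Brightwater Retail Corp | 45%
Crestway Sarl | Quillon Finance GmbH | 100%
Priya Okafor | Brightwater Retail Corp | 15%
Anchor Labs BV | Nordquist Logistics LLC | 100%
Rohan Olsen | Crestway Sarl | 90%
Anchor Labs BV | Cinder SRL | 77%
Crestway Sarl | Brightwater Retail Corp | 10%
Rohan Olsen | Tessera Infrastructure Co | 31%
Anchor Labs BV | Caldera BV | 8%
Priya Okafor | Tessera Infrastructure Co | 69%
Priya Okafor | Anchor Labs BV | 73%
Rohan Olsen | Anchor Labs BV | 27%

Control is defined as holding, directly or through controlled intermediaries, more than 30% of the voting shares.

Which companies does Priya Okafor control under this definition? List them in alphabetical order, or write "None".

Anchor Labs BV, Brightwater Retail Corp, Cinder SRL, Nordquist Logistics LLC, Tessera Infrastructure Co

Priya holds 69% of Tessera, so Priya controls Tessera.
Priya holds 73% of Anchor, so Priya controls Anchor.
Priya and Tessera together hold 15% + 45% = 60% of Brightwater, so Priya controls Brightwater.
Anchor holds 77% of Cinder, so Priya controls Cinder.
Anchor holds 100% of Nordquist, so Priya controls Nordquist.
No other company's threshold is met.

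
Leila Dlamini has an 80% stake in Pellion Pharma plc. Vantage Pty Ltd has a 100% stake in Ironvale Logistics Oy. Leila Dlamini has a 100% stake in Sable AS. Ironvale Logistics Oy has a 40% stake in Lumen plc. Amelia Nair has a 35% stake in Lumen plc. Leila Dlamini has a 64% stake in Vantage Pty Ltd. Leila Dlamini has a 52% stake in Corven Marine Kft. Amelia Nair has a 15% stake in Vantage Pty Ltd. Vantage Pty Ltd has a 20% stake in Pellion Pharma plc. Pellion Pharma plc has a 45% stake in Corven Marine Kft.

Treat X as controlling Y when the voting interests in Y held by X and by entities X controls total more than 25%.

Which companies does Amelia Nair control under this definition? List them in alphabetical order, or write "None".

Lumen plc

Amelia holds 35% of Lumen, so Amelia controls Lumen.
No other company's threshold is met.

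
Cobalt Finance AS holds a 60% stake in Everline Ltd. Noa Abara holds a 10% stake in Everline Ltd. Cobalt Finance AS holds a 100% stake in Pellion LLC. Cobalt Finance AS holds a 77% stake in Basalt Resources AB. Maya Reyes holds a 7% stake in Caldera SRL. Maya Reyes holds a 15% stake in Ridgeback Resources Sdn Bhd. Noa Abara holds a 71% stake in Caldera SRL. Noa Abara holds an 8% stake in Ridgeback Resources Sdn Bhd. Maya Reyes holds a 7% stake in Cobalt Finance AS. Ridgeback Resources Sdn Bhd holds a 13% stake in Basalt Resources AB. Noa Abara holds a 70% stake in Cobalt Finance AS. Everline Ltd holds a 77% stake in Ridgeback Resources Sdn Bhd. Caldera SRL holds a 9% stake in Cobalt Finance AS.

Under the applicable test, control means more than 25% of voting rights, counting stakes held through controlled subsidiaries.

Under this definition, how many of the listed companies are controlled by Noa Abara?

6

Noa holds 71% of Caldera, so Noa controls Caldera.
Noa and Caldera together hold 70% + 9% = 79% of Cobalt, so Noa controls Cobalt.
Cobalt and Noa together hold 60% + 10% = 70% of Everline, so Noa controls Everline.
Everline and Noa together hold 77% + 8% = 85% of Ridgeback, so Noa controls Ridgeback.
Cobalt holds 100% of Pellion, so Noa controls Pellion.
Cobalt and Ridgeback together hold 77% + 13% = 90% of Basalt, so Noa controls Basalt.
Noa controls 6 companies.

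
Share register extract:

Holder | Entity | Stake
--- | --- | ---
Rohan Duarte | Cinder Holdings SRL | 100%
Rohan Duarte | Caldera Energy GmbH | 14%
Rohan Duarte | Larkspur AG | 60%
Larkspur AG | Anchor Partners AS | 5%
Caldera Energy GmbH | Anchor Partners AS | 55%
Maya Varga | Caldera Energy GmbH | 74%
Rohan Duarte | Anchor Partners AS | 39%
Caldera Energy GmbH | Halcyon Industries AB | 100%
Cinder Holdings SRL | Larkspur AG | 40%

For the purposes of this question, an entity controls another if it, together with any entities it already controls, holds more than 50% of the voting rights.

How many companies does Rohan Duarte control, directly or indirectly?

2

Rohan holds 100% of Cinder, so Rohan controls Cinder.
Cinder and Rohan together hold 40% + 60% = 100% of Larkspur, so Rohan controls Larkspur.
No other company's threshold is met.
Rohan controls 2 companies.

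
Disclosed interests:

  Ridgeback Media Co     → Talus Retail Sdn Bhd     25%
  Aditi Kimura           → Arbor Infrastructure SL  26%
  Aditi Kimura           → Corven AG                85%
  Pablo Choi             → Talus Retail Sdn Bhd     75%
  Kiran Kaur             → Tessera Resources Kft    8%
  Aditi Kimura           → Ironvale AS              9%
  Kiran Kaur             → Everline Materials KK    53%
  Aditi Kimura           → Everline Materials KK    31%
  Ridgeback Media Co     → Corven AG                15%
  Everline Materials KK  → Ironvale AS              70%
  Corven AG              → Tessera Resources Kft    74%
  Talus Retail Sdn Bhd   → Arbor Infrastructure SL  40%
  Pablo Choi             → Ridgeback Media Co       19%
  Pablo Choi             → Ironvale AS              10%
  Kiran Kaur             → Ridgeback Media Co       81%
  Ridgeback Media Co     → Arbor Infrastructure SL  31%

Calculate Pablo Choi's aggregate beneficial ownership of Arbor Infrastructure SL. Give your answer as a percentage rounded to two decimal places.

37.79%

Pablo reaches Arbor along 3 paths.
Via Talus: 75% × 40% = 30%.
Via Ridgeback → Talus: 19% × 25% × 40% = 1.9%.
Via Ridgeback: 19% × 31% = 5.89%.
Total: 30% + 1.9% + 5.89% = 37.79%.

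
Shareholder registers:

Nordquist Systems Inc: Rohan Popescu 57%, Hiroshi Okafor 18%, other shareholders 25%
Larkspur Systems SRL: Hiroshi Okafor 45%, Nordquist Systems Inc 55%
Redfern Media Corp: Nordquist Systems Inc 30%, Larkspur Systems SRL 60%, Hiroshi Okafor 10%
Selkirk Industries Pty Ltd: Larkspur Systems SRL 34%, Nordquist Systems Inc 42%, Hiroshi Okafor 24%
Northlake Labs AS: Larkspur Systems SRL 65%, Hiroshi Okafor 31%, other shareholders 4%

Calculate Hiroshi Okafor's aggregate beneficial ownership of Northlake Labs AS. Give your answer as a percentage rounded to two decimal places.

Hiroshi reaches Northlake along 3 paths.
Via Larkspur: 45% × 65% = 29.25%.
Via Nordquist → Larkspur: 18% × 55% × 65% = 6.435%.
Direct stake: 31% = 31%.
Total: 29.25% + 6.435% + 31% = 66.685%.
Rounded: 66.69%.

66.69%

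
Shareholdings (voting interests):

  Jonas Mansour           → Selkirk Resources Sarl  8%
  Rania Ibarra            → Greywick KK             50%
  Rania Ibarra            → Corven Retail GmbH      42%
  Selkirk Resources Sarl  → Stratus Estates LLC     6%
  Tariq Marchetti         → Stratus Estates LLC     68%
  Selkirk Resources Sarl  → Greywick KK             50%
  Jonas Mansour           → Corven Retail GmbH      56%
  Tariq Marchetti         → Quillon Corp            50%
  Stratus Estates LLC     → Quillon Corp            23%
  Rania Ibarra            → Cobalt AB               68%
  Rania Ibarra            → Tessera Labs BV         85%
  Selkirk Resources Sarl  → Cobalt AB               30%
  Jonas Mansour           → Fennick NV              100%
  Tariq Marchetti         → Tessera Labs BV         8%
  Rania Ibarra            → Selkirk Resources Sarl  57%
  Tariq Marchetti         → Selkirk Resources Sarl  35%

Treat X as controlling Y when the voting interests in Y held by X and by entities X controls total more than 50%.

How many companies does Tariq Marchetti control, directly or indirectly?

2

Tariq holds 68% of Stratus, so Tariq controls Stratus.
Tariq and Stratus together hold 50% + 23% = 73% of Quillon, so Tariq controls Quillon.
No other company's threshold is met.
Tariq controls 2 companies.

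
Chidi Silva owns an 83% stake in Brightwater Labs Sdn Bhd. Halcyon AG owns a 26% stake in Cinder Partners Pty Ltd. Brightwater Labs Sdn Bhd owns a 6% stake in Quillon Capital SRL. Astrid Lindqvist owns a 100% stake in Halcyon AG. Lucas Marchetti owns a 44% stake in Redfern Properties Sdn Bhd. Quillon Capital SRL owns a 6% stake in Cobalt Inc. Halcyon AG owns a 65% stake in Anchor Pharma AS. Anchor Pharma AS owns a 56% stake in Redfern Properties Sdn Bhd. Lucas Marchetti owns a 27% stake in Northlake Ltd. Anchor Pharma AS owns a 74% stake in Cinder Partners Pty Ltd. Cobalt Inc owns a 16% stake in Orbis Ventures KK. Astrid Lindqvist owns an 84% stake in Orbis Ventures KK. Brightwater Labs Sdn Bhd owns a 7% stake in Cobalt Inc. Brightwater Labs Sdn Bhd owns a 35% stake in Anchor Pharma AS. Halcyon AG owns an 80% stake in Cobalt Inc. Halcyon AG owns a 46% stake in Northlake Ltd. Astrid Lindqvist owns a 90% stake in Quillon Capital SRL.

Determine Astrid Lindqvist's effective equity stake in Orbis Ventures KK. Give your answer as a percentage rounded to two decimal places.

Astrid reaches Orbis along 3 paths.
Via Quillon → Cobalt: 90% × 6% × 16% = 0.864%.
Via Halcyon → Cobalt: 100% × 80% × 16% = 12.8%.
Direct stake: 84% = 84%.
Total: 0.864% + 12.8% + 84% = 97.664%.
Rounded: 97.66%.

97.66%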